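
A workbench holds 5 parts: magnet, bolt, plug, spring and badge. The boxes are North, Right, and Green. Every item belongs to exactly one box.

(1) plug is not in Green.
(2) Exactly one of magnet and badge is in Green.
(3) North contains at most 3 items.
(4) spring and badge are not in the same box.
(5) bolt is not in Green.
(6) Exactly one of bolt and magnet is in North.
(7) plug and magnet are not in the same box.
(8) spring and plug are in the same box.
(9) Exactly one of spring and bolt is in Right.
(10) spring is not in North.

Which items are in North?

From (1): plug ∉ Green.
From (5): bolt ∉ Green.
From (10): spring ∉ North.
(8): plug matches spring: plug ∉ North.
(8): spring matches plug: spring ∉ Green.
Only one box left: plug ∈ Right.
Only one box left: spring ∈ Right.
(4): badge ∉ Right.
(7): magnet ∉ Right.
(9) (exactly one): bolt ∉ Right.
Only one box left: bolt ∈ North.
Only one box left: badge ∈ North.

North = {badge, bolt}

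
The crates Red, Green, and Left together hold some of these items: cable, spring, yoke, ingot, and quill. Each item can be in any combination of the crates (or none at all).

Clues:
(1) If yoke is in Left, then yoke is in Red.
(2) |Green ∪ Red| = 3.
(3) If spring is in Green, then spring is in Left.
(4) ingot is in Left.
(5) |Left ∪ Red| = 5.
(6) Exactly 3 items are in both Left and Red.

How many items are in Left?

5

From (4): ingot ∈ Left.
Suppose cable ∉ Left: no assignment then satisfies all the clues, so cable ∈ Left.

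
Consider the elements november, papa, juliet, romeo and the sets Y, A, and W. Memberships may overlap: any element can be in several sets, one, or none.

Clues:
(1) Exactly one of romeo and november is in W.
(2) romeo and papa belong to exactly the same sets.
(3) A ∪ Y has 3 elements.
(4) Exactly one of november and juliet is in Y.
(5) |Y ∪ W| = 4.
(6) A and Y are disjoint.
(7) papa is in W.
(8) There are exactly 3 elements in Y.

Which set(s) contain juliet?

juliet: W

From (7): papa ∈ W.
(2): romeo matches papa: romeo ∈ W.
(1) (exactly one): november ∉ W.
Suppose juliet ∈ Y: no assignment then satisfies all the clues, so juliet ∉ Y.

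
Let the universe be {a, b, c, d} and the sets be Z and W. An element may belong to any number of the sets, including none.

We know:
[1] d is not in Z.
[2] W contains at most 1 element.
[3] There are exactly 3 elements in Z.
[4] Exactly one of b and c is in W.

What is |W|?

1

From (1): d ∉ Z.
(3): only 3 candidates remain for Z, so all are in.
Suppose a ∈ W: no assignment then satisfies all the clues, so a ∉ W.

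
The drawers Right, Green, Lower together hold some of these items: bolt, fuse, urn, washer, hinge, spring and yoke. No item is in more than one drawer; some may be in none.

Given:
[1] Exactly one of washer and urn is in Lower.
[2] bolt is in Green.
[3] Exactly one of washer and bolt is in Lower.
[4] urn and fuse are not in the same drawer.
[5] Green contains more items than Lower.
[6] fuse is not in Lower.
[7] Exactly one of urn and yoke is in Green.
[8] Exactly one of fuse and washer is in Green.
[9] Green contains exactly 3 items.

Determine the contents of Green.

Green = {bolt, fuse, yoke}

From (2): bolt ∈ Green.
From (6): fuse ∉ Lower.
(3) (exactly one): washer ∈ Lower.
(8) (exactly one): fuse ∈ Green.
(1) (exactly one): urn ∉ Lower.
(4): urn ∉ Green.
(7) (exactly one): yoke ∈ Green.
(9): Green already has 3, so the rest are out.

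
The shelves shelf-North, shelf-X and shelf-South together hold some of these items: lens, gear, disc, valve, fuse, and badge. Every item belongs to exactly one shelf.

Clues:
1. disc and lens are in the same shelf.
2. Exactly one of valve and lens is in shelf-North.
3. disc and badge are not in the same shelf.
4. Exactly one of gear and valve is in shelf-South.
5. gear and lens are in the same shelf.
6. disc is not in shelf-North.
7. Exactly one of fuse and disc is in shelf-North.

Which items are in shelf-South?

shelf-South = {disc, gear, lens}

From (6): disc ∉ shelf-North.
(1): lens matches disc: lens ∉ shelf-North.
(2) (exactly one): valve ∈ shelf-North.
(4) (exactly one): gear ∈ shelf-South.
(5): lens matches gear: lens ∉ shelf-X.
(5): lens matches gear: lens ∈ shelf-South.
(7) (exactly one): fuse ∈ shelf-North.
(1): disc matches lens: disc ∉ shelf-X.
(1): disc matches lens: disc ∈ shelf-South.
(3): badge ∉ shelf-South.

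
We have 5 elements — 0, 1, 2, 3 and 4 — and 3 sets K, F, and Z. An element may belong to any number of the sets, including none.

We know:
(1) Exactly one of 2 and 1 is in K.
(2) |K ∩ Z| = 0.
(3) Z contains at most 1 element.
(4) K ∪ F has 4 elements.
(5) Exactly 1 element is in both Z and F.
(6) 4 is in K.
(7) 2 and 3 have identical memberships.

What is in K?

K = {2, 3, 4}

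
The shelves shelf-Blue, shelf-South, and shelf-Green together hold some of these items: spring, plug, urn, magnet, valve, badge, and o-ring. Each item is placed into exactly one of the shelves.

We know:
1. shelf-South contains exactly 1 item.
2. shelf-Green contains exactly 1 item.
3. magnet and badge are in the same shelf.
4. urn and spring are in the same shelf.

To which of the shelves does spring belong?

spring: shelf-Blue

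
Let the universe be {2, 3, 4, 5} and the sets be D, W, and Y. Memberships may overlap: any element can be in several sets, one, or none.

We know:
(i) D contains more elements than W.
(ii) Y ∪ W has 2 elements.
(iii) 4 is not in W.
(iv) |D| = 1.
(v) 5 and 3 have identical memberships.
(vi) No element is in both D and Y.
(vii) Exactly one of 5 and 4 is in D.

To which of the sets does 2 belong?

2: none

From (iii): 4 ∉ W.
Suppose 2 ∈ D: no assignment then satisfies all the clues, so 2 ∉ D.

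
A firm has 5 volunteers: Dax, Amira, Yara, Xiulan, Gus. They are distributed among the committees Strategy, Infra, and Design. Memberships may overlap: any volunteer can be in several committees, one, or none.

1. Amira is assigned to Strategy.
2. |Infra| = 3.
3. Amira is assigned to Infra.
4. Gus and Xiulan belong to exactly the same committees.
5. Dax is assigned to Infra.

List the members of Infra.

Infra = {Amira, Dax, Yara}

From (1): Amira ∈ Strategy.
From (3): Amira ∈ Infra.
From (5): Dax ∈ Infra.
Suppose Yara ∉ Infra: no assignment then satisfies all the clues, so Yara ∈ Infra.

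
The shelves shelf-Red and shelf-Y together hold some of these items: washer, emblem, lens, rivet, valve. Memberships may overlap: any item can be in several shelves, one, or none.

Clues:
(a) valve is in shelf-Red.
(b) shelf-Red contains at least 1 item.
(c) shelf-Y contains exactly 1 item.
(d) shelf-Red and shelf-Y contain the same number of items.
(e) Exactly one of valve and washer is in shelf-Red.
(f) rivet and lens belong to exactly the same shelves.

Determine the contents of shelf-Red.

shelf-Red = {valve}

From (a): valve ∈ shelf-Red.
(e) (exactly one): washer ∉ shelf-Red.
Suppose emblem ∈ shelf-Red: no assignment then satisfies all the clues, so emblem ∉ shelf-Red.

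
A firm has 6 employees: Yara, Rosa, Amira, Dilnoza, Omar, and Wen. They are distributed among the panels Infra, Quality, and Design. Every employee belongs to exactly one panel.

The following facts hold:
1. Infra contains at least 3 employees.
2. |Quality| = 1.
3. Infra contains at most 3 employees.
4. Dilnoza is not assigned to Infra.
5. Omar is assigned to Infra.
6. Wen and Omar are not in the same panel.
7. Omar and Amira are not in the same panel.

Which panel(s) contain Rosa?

Rosa: Infra

From (4): Dilnoza ∉ Infra.
From (5): Omar ∈ Infra.
(6): Wen ∉ Infra.
(7): Amira ∉ Infra.
(1): only 3 candidates remain for Infra, so all are in.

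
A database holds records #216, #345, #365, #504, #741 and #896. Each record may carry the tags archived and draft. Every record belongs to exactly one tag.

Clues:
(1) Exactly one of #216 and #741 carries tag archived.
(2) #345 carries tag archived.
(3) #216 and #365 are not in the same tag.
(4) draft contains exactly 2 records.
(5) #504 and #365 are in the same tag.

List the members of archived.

archived = {#345, #365, #504, #741}

From (2): #345 ∈ archived.
Suppose #216 ∈ archived: no assignment then satisfies all the clues, so #216 ∉ archived.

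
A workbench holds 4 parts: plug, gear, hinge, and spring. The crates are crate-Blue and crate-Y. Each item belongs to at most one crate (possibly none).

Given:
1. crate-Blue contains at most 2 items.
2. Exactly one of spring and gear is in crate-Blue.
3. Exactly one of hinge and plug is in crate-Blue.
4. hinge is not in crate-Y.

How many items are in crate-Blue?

2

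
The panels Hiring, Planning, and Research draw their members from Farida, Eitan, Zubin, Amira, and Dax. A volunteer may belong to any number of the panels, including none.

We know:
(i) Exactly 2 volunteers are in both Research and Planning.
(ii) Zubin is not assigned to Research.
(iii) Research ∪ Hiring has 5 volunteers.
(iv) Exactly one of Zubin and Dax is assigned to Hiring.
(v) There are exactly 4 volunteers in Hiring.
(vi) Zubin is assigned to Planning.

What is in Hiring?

Hiring = {Amira, Eitan, Farida, Zubin}

From (ii): Zubin ∉ Research.
From (vi): Zubin ∈ Planning.
Suppose Farida ∉ Hiring: no assignment then satisfies all the clues, so Farida ∈ Hiring.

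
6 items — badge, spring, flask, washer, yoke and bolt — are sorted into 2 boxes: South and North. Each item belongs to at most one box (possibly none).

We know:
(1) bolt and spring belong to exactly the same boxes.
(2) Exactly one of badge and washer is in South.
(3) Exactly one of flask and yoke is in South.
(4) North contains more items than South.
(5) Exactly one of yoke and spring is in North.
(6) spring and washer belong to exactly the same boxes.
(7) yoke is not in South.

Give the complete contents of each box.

South = {badge, flask}; North = {bolt, spring, washer}

From (7): yoke ∉ South.
(3) (exactly one): flask ∈ South.
Suppose badge ∉ South: no assignment then satisfies all the clues, so badge ∈ South.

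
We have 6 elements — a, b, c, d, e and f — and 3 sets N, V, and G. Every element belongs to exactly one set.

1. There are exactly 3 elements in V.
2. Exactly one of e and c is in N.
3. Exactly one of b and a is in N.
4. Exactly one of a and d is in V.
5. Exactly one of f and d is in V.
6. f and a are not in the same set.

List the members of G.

G = {f}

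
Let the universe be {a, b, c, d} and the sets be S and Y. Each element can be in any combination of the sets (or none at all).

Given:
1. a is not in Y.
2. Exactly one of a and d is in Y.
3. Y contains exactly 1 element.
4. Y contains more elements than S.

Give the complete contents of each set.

From (1): a ∉ Y.
(2) (exactly one): d ∈ Y.
(3): Y already has 1, so the rest are out.
Suppose a ∈ S: no assignment then satisfies all the clues, so a ∉ S.

S = {}; Y = {d}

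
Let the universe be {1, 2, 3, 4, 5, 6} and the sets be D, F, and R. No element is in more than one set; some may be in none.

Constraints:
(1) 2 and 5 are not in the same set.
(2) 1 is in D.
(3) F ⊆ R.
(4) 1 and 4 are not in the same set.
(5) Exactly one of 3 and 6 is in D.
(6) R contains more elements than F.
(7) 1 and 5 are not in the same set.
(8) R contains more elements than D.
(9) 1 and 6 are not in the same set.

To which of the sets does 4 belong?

4: R

From (2): 1 ∈ D.
(4): 4 ∉ D.
(7): 5 ∉ D.
(9): 6 ∉ D.
(5) (exactly one): 3 ∈ D.
Suppose 4 ∈ F: no assignment then satisfies all the clues, so 4 ∉ F.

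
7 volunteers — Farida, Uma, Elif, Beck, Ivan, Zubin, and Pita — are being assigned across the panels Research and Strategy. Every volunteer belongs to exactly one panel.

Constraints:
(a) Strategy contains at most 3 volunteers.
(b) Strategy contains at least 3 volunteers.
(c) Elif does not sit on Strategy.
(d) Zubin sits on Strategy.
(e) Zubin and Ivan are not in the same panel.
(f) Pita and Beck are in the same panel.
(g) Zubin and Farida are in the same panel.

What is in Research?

Research = {Beck, Elif, Ivan, Pita}

From (c): Elif ∉ Strategy.
From (d): Zubin ∈ Strategy.
(e): Ivan ∉ Strategy.
(g): Farida matches Zubin: Farida ∉ Research.
(g): Farida matches Zubin: Farida ∈ Strategy.
Only one panel left: Elif ∈ Research.
Only one panel left: Ivan ∈ Research.
Suppose Uma ∈ Research: no assignment then satisfies all the clues, so Uma ∉ Research.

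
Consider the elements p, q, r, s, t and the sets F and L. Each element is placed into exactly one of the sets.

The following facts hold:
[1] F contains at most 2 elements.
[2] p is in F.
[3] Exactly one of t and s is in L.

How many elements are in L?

3

From (2): p ∈ F.
Suppose q ∈ F: no assignment then satisfies all the clues, so q ∉ F.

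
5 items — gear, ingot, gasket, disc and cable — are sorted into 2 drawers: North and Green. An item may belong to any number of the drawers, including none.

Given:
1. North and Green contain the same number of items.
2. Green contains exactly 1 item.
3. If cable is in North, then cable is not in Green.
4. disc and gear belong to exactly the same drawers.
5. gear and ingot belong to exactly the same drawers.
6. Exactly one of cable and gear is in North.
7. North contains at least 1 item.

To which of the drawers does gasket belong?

gasket: Green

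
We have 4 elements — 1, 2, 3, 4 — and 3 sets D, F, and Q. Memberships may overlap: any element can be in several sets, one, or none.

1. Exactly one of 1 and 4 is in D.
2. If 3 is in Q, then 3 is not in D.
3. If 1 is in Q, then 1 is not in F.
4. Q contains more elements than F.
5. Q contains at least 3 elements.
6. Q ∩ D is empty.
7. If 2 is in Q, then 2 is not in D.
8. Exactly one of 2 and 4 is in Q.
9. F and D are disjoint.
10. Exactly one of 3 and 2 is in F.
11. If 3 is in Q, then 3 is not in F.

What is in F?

F = {2}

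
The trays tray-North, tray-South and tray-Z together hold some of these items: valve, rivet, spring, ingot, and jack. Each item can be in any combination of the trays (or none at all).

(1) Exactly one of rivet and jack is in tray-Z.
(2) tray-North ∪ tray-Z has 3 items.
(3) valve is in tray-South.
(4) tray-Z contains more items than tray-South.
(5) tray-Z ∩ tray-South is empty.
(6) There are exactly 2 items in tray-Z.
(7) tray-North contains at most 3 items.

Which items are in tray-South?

tray-South = {valve}

From (3): valve ∈ tray-South.
(5) (disjoint): valve ∉ tray-Z.
Suppose rivet ∈ tray-South: no assignment then satisfies all the clues, so rivet ∉ tray-South.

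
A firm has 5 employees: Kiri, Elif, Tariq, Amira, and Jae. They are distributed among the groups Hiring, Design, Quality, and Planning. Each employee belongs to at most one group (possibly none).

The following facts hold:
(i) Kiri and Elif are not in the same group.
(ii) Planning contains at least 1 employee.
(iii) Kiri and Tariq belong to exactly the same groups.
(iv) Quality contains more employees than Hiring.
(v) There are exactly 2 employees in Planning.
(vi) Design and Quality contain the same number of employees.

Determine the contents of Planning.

Planning = {Kiri, Tariq}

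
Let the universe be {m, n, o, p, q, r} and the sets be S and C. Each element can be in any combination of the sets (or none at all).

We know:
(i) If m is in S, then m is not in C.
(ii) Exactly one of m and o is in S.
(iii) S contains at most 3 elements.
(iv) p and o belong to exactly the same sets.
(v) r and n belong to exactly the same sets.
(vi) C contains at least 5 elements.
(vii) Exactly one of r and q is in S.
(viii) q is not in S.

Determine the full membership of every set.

S = {m, n, r}; C = {n, o, p, q, r}

From (viii): q ∉ S.
(vii) (exactly one): r ∈ S.
(v): n matches r: n ∈ S.
Suppose m ∉ S: no assignment then satisfies all the clues, so m ∈ S.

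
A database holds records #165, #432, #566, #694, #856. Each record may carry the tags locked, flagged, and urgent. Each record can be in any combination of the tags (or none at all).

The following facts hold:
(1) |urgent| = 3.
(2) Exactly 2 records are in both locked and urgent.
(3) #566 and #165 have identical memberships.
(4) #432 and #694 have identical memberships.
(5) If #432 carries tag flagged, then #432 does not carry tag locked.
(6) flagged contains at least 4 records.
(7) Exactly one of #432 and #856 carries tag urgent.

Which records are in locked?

locked = {#165, #566}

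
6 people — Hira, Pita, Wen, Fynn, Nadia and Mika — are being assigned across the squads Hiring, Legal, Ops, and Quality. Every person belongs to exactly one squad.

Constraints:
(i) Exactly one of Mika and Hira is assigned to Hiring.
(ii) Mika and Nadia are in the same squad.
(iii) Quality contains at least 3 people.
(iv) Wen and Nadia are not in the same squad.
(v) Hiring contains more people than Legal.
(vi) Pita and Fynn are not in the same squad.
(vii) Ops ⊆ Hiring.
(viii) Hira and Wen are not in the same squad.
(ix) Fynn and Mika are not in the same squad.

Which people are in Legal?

Legal = {Wen}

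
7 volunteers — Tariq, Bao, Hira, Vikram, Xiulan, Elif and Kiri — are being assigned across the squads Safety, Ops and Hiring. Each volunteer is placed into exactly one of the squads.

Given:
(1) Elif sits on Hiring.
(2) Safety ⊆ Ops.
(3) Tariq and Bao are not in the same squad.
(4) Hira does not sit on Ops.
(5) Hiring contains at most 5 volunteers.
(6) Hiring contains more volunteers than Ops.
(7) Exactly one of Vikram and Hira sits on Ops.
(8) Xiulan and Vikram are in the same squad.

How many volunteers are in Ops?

3

From (1): Elif ∈ Hiring.
From (4): Hira ∉ Ops.
(2) contrapositive: Hira ∉ Safety.
(7) (exactly one): Vikram ∈ Ops.
(8): Xiulan matches Vikram: Xiulan ∉ Safety.
(8): Xiulan matches Vikram: Xiulan ∈ Ops.
Only one squad left: Hira ∈ Hiring.
Suppose Tariq ∈ Safety: no assignment then satisfies all the clues, so Tariq ∉ Safety.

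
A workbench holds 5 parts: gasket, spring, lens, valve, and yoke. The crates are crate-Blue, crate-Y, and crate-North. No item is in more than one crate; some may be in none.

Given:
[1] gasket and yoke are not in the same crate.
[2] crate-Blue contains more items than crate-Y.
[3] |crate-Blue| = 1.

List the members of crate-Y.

crate-Y = {}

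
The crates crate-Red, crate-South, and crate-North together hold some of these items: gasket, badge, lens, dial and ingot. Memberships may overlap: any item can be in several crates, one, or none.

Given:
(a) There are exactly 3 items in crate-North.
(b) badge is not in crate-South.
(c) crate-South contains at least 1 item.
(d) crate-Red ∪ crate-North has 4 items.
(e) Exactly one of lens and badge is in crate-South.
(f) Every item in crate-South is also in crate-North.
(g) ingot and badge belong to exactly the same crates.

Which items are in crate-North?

crate-North = {badge, ingot, lens}

From (b): badge ∉ crate-South.
(e) (exactly one): lens ∈ crate-South.
(f) with lens ∈ crate-South: lens ∈ crate-North.
(g): ingot matches badge: ingot ∉ crate-South.
Suppose gasket ∈ crate-North: no assignment then satisfies all the clues, so gasket ∉ crate-North.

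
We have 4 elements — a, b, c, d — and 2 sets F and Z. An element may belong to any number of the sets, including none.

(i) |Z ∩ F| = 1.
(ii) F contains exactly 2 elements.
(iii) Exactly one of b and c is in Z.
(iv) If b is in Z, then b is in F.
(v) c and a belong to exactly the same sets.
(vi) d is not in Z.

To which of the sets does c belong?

c: none

From (vi): d ∉ Z.
Suppose c ∈ F: no assignment then satisfies all the clues, so c ∉ F.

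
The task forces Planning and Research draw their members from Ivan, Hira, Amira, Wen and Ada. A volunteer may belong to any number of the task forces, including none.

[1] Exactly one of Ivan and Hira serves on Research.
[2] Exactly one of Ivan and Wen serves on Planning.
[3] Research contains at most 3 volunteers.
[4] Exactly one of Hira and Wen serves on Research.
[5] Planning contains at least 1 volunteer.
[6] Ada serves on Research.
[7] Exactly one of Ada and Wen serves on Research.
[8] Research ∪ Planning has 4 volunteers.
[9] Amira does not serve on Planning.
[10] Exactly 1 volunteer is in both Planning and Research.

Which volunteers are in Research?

Research = {Ada, Amira, Hira}

From (6): Ada ∈ Research.
From (9): Amira ∉ Planning.
(7) (exactly one): Wen ∉ Research.
(4) (exactly one): Hira ∈ Research.
(1) (exactly one): Ivan ∉ Research.
Suppose Amira ∉ Research: no assignment then satisfies all the clues, so Amira ∈ Research.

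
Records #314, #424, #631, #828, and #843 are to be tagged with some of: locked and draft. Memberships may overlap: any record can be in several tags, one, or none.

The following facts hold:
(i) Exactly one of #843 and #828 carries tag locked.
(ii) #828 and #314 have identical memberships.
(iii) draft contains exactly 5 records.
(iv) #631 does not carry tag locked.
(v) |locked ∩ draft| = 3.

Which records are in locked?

locked = {#314, #424, #828}

From (iv): #631 ∉ locked.
(iii): only 5 candidates remain for draft, so all are in.
Suppose #314 ∉ locked: no assignment then satisfies all the clues, so #314 ∈ locked.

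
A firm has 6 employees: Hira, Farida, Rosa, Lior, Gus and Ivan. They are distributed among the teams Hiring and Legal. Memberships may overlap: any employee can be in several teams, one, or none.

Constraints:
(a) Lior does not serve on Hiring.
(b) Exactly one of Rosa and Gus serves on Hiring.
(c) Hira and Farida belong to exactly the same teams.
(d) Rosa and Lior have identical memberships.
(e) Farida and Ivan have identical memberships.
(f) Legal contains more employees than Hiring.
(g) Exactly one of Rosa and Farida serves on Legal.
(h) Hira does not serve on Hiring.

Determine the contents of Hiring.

From (a): Lior ∉ Hiring.
From (h): Hira ∉ Hiring.
(c): Farida matches Hira: Farida ∉ Hiring.
(d): Rosa matches Lior: Rosa ∉ Hiring.
(e): Ivan matches Farida: Ivan ∉ Hiring.
(b) (exactly one): Gus ∈ Hiring.

Hiring = {Gus}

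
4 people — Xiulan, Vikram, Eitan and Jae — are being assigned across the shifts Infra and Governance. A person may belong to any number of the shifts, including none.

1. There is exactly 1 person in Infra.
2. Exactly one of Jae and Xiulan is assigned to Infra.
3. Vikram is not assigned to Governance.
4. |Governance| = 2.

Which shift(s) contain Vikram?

From (3): Vikram ∉ Governance.
Suppose Vikram ∈ Infra: no assignment then satisfies all the clues, so Vikram ∉ Infra.

Vikram: none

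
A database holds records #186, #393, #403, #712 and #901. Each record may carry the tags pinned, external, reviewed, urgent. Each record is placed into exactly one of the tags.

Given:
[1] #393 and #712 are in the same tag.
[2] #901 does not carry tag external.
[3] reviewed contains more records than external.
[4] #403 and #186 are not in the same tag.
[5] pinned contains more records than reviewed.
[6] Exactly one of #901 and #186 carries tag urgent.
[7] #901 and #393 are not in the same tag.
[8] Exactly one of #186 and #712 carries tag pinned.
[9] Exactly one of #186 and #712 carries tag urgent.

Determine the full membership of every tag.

From (2): #901 ∉ external.
Suppose #186 ∈ pinned: no assignment then satisfies all the clues, so #186 ∉ pinned.

pinned = {#393, #403, #712}; external = {}; reviewed = {#901}; urgent = {#186}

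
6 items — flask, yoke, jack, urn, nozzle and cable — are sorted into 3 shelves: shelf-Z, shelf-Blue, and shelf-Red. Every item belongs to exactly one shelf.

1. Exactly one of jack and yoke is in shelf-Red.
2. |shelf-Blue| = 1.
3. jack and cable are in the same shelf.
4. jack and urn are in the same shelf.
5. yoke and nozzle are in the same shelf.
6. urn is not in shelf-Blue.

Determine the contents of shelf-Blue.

From (6): urn ∉ shelf-Blue.
(4): jack matches urn: jack ∉ shelf-Blue.
(3): cable matches jack: cable ∉ shelf-Blue.
Suppose flask ∉ shelf-Blue: no assignment then satisfies all the clues, so flask ∈ shelf-Blue.

shelf-Blue = {flask}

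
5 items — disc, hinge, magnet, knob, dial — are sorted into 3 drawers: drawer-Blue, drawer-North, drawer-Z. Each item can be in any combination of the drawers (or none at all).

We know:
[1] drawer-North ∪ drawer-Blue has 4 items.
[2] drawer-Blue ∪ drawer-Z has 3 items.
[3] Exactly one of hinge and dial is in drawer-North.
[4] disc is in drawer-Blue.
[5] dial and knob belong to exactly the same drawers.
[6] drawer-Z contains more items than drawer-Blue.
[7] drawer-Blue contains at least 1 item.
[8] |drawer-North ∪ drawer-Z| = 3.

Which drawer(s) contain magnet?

magnet: drawer-North

From (4): disc ∈ drawer-Blue.
Suppose magnet ∈ drawer-Blue: no assignment then satisfies all the clues, so magnet ∉ drawer-Blue.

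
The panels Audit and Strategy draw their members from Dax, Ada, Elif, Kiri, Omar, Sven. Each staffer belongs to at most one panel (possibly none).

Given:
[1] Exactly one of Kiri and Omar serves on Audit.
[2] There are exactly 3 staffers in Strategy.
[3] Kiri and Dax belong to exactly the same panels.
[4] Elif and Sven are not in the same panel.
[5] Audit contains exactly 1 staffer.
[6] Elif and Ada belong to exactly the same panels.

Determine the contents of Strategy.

Strategy = {Dax, Kiri, Sven}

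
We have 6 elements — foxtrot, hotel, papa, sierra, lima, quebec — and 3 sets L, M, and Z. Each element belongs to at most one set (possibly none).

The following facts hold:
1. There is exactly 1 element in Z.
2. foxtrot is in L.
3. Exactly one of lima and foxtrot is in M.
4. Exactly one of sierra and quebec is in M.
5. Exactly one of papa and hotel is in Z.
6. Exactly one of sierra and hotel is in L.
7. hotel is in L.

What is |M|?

2

From (2): foxtrot ∈ L.
From (7): hotel ∈ L.
(3) (exactly one): lima ∈ M.
(5) (exactly one): papa ∈ Z.
(6) (exactly one): sierra ∉ L.
(1): Z already has 1, so the rest are out.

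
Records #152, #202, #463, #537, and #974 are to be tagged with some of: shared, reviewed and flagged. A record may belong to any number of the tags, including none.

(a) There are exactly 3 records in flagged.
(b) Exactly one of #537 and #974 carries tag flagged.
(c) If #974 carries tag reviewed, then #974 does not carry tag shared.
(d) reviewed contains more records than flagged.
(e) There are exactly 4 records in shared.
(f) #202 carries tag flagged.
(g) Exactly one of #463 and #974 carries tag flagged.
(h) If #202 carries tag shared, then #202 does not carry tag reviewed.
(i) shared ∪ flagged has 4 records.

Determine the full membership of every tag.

shared = {#152, #202, #463, #537}; reviewed = {#152, #463, #537, #974}; flagged = {#202, #463, #537}

From (f): #202 ∈ flagged.
Suppose #152 ∉ shared: no assignment then satisfies all the clues, so #152 ∈ shared.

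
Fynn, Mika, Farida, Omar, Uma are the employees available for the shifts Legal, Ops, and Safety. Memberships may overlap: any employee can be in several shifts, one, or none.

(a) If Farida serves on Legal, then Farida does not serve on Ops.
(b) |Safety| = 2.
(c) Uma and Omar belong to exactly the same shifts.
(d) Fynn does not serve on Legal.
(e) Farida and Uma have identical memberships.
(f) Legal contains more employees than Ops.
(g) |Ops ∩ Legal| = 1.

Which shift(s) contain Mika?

Mika: Legal, Ops, Safety

From (d): Fynn ∉ Legal.
Suppose Mika ∉ Legal: no assignment then satisfies all the clues, so Mika ∈ Legal.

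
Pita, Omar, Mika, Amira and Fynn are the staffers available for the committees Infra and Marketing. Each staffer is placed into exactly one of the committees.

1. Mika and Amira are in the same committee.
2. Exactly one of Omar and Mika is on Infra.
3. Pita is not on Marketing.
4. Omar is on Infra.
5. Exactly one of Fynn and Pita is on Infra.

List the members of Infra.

From (3): Pita ∉ Marketing.
From (4): Omar ∈ Infra.
(2) (exactly one): Mika ∉ Infra.
Only one committee left: Pita ∈ Infra.
Only one committee left: Mika ∈ Marketing.
(1): Amira matches Mika: Amira ∉ Infra.
(1): Amira matches Mika: Amira ∈ Marketing.
(5) (exactly one): Fynn ∉ Infra.
Only one committee left: Fynn ∈ Marketing.

Infra = {Omar, Pita}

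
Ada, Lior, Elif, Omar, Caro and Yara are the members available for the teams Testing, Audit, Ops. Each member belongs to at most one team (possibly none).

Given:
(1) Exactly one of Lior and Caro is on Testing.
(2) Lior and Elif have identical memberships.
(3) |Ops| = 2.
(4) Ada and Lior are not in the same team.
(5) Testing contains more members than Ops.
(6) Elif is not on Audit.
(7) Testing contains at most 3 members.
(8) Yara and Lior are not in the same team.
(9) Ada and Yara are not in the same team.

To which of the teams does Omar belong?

From (6): Elif ∉ Audit.
(2): Lior matches Elif: Lior ∉ Audit.
Suppose Omar ∉ Testing: no assignment then satisfies all the clues, so Omar ∈ Testing.

Omar: Testing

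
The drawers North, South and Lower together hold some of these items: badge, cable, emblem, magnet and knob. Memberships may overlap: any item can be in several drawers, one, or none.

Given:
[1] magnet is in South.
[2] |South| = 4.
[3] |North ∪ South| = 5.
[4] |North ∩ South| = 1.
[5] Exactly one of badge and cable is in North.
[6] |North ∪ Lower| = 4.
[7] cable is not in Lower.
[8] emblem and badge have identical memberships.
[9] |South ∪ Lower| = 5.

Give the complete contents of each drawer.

North = {cable, knob}; South = {badge, cable, emblem, magnet}; Lower = {badge, emblem, knob}

From (1): magnet ∈ South.
From (7): cable ∉ Lower.
Suppose badge ∈ North: no assignment then satisfies all the clues, so badge ∉ North.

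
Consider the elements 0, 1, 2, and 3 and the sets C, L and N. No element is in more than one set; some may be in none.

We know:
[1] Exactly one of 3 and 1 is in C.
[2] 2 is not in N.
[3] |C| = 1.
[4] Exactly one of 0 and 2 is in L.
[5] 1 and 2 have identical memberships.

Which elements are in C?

C = {3}

From (2): 2 ∉ N.
(5): 1 matches 2: 1 ∉ N.
Suppose 0 ∈ C: no assignment then satisfies all the clues, so 0 ∉ C.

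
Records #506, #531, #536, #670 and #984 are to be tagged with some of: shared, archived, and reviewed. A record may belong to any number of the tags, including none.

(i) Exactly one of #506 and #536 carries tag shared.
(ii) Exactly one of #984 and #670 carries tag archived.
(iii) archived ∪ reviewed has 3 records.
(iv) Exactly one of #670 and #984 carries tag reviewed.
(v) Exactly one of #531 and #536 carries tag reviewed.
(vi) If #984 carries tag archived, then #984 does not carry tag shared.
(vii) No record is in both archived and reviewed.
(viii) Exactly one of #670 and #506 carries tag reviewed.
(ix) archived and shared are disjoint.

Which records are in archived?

archived = {#984}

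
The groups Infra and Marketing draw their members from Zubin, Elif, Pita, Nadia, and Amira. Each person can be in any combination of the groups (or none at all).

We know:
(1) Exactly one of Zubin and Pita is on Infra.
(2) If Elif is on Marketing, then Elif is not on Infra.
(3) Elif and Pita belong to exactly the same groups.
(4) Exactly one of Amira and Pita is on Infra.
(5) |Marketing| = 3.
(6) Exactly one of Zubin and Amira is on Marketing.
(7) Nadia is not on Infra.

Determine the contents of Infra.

Infra = {Amira, Zubin}

From (7): Nadia ∉ Infra.
Suppose Zubin ∉ Infra: no assignment then satisfies all the clues, so Zubin ∈ Infra.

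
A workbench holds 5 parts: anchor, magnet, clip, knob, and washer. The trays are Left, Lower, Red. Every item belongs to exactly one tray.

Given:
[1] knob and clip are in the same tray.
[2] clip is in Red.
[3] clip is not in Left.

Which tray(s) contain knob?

From (2): clip ∈ Red.
(1): knob matches clip: knob ∉ Left.
(1): knob matches clip: knob ∉ Lower.
(1): knob matches clip: knob ∈ Red.

knob: Red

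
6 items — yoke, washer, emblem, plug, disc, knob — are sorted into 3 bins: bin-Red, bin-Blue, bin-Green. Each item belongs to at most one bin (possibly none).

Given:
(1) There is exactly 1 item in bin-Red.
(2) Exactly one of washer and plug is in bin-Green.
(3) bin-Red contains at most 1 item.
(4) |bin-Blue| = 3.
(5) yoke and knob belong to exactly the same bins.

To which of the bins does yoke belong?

yoke: bin-Blue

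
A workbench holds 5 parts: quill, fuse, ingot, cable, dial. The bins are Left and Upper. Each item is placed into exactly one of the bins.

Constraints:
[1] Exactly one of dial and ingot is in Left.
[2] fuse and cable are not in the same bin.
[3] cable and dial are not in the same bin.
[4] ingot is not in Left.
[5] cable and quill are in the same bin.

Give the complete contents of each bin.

Left = {dial, fuse}; Upper = {cable, ingot, quill}

From (4): ingot ∉ Left.
(1) (exactly one): dial ∈ Left.
(3): cable ∉ Left.
(5): quill matches cable: quill ∉ Left.
Only one bin left: quill ∈ Upper.
Only one bin left: ingot ∈ Upper.
Only one bin left: cable ∈ Upper.
(2): fuse ∉ Upper.
Only one bin left: fuse ∈ Left.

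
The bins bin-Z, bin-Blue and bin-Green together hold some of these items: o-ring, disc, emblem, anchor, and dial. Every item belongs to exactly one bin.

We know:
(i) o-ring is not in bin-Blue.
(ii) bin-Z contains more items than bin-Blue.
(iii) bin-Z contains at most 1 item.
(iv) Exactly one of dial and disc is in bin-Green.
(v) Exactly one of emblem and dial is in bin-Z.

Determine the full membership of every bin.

bin-Z = {dial}; bin-Blue = {}; bin-Green = {anchor, disc, emblem, o-ring}

From (i): o-ring ∉ bin-Blue.
Suppose o-ring ∈ bin-Z: no assignment then satisfies all the clues, so o-ring ∉ bin-Z.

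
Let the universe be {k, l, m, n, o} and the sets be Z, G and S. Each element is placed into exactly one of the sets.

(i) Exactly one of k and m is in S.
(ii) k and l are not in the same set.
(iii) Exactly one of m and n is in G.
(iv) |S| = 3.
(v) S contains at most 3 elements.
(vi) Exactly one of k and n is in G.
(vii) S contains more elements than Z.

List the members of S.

S = {l, m, o}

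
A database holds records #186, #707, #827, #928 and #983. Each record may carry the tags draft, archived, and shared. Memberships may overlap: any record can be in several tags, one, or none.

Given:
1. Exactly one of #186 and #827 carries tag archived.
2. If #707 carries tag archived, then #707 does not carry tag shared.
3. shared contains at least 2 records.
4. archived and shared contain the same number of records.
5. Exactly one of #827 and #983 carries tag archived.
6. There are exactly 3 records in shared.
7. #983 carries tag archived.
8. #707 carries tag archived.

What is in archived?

From (7): #983 ∈ archived.
From (8): #707 ∈ archived.
(2): #707 ∉ shared.
(5) (exactly one): #827 ∉ archived.
(1) (exactly one): #186 ∈ archived.
Suppose #928 ∈ archived: no assignment then satisfies all the clues, so #928 ∉ archived.

archived = {#186, #707, #983}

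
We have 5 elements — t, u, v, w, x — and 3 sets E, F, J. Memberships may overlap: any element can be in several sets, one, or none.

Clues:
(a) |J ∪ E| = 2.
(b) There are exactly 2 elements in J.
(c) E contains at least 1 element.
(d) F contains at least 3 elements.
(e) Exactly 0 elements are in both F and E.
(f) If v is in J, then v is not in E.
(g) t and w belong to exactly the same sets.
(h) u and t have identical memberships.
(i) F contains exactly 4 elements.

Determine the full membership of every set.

E = {x}; F = {t, u, v, w}; J = {v, x}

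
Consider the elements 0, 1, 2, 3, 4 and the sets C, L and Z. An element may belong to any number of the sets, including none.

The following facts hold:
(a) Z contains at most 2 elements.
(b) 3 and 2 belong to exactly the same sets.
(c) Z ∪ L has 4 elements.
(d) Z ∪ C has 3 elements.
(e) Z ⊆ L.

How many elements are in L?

4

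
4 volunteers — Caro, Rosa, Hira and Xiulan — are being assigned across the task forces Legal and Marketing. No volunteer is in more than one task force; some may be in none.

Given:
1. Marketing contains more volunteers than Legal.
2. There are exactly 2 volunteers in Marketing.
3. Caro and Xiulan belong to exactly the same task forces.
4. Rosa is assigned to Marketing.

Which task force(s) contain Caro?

Caro: none

From (4): Rosa ∈ Marketing.
Suppose Caro ∈ Legal: no assignment then satisfies all the clues, so Caro ∉ Legal.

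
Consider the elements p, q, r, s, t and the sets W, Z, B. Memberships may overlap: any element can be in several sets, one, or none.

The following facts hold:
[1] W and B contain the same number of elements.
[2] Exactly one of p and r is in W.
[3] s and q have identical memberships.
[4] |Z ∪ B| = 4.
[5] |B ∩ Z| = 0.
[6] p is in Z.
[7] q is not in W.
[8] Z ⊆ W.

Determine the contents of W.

From (6): p ∈ Z.
From (7): q ∉ W.
(3): s matches q: s ∉ W.
(8) with p ∈ Z: p ∈ W.
(8) contrapositive: q ∉ Z.
(8) contrapositive: s ∉ Z.
(2) (exactly one): r ∉ W.
(8) contrapositive: r ∉ Z.
Suppose t ∉ W: no assignment then satisfies all the clues, so t ∈ W.

W = {p, t}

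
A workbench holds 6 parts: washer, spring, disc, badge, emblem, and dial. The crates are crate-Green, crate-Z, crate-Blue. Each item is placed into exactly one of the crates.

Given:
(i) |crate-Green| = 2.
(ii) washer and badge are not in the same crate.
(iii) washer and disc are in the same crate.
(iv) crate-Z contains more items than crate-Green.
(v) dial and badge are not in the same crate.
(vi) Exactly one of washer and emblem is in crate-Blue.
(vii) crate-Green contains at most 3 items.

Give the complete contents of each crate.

crate-Green = {badge, spring}; crate-Z = {dial, disc, washer}; crate-Blue = {emblem}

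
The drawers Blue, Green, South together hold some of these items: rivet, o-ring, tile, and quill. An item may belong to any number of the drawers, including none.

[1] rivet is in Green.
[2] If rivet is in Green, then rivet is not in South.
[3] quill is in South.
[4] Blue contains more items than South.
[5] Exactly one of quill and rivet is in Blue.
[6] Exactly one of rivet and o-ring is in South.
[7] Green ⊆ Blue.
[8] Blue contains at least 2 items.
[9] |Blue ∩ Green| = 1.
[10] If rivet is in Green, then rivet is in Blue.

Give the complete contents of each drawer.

Blue = {o-ring, rivet, tile}; Green = {rivet}; South = {o-ring, quill}

From (1): rivet ∈ Green.
From (3): quill ∈ South.
(2): rivet ∉ South.
(6) (exactly one): o-ring ∈ South.
(7) with rivet ∈ Green: rivet ∈ Blue.
(5) (exactly one): quill ∉ Blue.
(7) contrapositive: quill ∉ Green.
Suppose o-ring ∉ Blue: no assignment then satisfies all the clues, so o-ring ∈ Blue.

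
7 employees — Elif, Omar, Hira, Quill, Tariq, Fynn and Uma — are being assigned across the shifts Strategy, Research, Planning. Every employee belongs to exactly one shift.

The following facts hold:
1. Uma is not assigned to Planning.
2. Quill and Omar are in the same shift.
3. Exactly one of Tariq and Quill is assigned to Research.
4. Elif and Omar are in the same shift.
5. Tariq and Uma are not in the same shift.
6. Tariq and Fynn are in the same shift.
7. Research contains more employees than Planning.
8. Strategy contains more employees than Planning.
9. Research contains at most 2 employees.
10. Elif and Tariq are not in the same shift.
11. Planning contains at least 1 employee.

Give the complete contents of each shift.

From (1): Uma ∉ Planning.
Suppose Elif ∉ Strategy: no assignment then satisfies all the clues, so Elif ∈ Strategy.

Strategy = {Elif, Omar, Quill, Uma}; Research = {Fynn, Tariq}; Planning = {Hira}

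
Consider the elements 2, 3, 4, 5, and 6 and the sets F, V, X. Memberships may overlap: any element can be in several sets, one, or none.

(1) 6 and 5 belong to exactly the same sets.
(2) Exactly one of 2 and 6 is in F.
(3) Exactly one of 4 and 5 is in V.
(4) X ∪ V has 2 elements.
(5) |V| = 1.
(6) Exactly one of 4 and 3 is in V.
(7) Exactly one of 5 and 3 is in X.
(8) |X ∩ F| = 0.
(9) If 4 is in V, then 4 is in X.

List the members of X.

X = {3, 4}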